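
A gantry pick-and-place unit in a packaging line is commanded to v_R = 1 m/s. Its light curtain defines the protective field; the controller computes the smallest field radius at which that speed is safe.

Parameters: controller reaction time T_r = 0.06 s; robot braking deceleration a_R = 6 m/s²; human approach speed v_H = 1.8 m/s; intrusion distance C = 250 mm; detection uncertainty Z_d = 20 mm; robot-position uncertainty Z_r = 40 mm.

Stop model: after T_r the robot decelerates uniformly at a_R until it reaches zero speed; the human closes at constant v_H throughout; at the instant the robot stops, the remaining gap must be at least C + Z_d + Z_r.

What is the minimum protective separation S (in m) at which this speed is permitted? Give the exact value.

S_min = 323/375 m = 0.8613 m

stop time T_s = 1/6 = 0.1667 s
robot in T_r: 1.0000·0.0600 = 0.0600 m
robot under decel: 1.0000²/(2·6.0000) = 0.0833 m
human closes 1.8000·0.2267 = 0.4080 m
residual clearance needed = 0.2500+0.0200+0.0400 = 0.3100 m
S_min ≈ 0.0600+0.0833+0.4080+0.3100  ⇒  S_min = 323/375 m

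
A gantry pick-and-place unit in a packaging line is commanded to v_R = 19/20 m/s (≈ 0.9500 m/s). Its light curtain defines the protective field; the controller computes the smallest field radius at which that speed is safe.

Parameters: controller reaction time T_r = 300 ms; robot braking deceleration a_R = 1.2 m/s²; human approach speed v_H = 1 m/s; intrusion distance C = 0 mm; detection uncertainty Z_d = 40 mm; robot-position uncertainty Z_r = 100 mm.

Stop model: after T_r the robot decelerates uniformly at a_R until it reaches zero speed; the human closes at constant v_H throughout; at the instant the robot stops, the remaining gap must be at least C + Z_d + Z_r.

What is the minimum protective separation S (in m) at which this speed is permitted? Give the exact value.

braking lasts T_s = (19/20)/(6/5) = 0.7917 s
reaction-phase robot travel = 0.9500·0.3000 = 0.2850 m
robot covers 0.9500·0.7917 − ½·1.2000·0.7917² = 0.3760 m while stopping
human over T_r+T_s: 1.0000·(0.3000+0.7917) = 1.0917 m
residual clearance needed = 0.0000+0.0400+0.1000 = 0.1400 m
S_min ≈ 0.2850+0.3760+1.0917+0.1400  ⇒  S_min = 1817/960 m

S_min = 1817/960 m = 1.8927 m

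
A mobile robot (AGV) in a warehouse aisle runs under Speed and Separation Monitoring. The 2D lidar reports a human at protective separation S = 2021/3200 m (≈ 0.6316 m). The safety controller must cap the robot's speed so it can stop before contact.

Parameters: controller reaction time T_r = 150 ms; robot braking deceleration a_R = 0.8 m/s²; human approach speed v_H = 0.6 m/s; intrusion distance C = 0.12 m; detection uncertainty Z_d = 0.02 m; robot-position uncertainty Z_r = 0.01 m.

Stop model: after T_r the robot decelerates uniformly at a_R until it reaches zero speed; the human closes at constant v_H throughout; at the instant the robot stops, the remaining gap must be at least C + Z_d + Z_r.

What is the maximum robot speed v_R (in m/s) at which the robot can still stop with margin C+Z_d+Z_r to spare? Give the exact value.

v_R_max = 7/20 m/s = 0.3500 m/s

quadratic (5/8)·v² + (9/10)·v + (-1253/3200) = 0
  disc = (9/10)² − 4·(5/8)·(-1253/3200) = 11449/6400 ; √disc = 107/80
  v_R = (−(9/10) + 107/80) / (2·(5/8)) = 7/20 m/s
check:
stop time T_s = (7/20)/(4/5) = 0.4375 s
robot covers v_R·T_r = 0.3500·0.1500 = 0.0525 m before braking
robot under decel: 0.3500²/(2·0.8000) = 0.0766 m
human closes 0.6000·0.5875 = 0.3525 m
residual clearance needed = 0.1200+0.0200+0.0100 = 0.1500 m
sum ≈ 0.0525+0.0766+0.3525+0.1500 ≈ 0.6316 m = S ✓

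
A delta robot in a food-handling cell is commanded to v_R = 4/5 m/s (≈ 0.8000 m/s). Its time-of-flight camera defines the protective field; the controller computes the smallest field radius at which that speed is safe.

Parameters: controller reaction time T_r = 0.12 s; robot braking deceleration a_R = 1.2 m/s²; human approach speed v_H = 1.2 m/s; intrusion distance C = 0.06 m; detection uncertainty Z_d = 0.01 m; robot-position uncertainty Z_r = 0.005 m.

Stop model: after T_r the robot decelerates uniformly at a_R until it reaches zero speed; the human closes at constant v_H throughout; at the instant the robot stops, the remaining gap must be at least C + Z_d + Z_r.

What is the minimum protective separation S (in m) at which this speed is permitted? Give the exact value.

S_min = 829/600 m = 1.3817 m

T_s = v_R/a_R = (4/5)/(6/5) = 0.6667 s
robot covers v_R·T_r = 0.8000·0.1200 = 0.0960 m before braking
braking distance = 0.8000²/(2·1.2000) = 0.2667 m
human over T_r+T_s: 1.2000·(0.1200+0.6667) = 0.9440 m
residual clearance needed = 0.0600+0.0100+0.0050 = 0.0750 m
S_min ≈ 0.0960+0.2667+0.9440+0.0750  ⇒  S_min = 829/600 m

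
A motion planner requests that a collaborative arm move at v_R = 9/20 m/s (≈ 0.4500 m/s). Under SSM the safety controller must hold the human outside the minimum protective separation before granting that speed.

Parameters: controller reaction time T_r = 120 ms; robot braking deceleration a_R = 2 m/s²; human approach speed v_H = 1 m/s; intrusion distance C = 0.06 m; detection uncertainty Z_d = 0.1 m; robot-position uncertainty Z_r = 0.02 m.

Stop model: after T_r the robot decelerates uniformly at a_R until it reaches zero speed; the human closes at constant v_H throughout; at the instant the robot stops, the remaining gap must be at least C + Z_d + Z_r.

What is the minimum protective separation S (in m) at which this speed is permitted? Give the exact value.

S_min = 5037/8000 m = 0.6296 m

stop time T_s = (9/20)/2 = 0.2250 s
robot covers v_R·T_r = 0.4500·0.1200 = 0.0540 m before braking
braking distance = 0.4500²/(2·2.0000) = 0.0506 m
person approaches 1.0000·(0.1200+0.2250) = 0.3450 m
residual clearance needed = 0.0600+0.1000+0.0200 = 0.1800 m
S_min ≈ 0.0540+0.0506+0.3450+0.1800  ⇒  S_min = 5037/8000 m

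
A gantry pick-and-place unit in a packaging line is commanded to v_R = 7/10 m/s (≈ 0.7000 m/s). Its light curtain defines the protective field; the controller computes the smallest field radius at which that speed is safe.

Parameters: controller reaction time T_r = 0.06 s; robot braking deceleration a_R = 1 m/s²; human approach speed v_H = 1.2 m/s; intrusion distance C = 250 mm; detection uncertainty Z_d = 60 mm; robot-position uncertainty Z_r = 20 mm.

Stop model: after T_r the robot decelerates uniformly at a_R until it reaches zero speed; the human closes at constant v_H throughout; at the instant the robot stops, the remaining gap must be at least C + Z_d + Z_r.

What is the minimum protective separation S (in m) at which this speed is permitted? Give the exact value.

T_s = v_R/a_R = (7/10)/1 = 0.7000 s
reaction-phase robot travel = 0.7000·0.0600 = 0.0420 m
braking distance = 0.7000²/(2·1.0000) = 0.2450 m
human closes 1.2000·0.7600 = 0.9120 m
residual clearance needed = 0.2500+0.0600+0.0200 = 0.3300 m
S_min ≈ 0.0420+0.2450+0.9120+0.3300  ⇒  S_min = 1529/1000 m

S_min = 1529/1000 m = 1.5290 m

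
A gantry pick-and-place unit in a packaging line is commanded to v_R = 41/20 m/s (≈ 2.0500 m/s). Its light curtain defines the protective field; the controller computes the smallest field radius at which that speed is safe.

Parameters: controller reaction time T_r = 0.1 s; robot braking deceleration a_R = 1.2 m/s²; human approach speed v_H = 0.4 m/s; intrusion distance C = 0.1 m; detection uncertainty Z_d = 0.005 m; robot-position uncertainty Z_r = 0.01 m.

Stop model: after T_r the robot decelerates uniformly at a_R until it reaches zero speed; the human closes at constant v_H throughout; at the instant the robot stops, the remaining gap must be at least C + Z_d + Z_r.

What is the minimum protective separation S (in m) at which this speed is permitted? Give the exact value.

stop time T_s = (41/20)/(6/5) = 1.7083 s
robot in T_r: 2.0500·0.1000 = 0.2050 m
braking distance = 2.0500²/(2·1.2000) = 1.7510 m
human over T_r+T_s: 0.4000·(0.1000+1.7083) = 0.7233 m
margins: 0.1000+0.0050+0.0100 = 0.1150 m
S_min ≈ 0.2050+1.7510+0.7233+0.1150  ⇒  S_min = 4471/1600 m

S_min = 4471/1600 m = 2.7944 m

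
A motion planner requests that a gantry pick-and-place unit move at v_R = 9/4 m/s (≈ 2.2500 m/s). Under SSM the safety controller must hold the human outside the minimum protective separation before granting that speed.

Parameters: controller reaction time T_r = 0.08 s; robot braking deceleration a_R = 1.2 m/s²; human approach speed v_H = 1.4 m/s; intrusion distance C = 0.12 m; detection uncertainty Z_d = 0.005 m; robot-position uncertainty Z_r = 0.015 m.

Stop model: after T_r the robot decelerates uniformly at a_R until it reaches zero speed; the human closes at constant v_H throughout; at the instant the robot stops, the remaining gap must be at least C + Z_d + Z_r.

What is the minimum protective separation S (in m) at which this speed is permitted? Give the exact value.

S_min = 41331/8000 m = 5.1664 m

T_s = v_R/a_R = (9/4)/(6/5) = 1.8750 s
robot in T_r: 2.2500·0.0800 = 0.1800 m
braking distance = 2.2500²/(2·1.2000) = 2.1094 m
human over T_r+T_s: 1.4000·(0.0800+1.8750) = 2.7370 m
margins: 0.1200+0.0050+0.0150 = 0.1400 m
S_min ≈ 0.1800+2.1094+2.7370+0.1400  ⇒  S_min = 41331/8000 m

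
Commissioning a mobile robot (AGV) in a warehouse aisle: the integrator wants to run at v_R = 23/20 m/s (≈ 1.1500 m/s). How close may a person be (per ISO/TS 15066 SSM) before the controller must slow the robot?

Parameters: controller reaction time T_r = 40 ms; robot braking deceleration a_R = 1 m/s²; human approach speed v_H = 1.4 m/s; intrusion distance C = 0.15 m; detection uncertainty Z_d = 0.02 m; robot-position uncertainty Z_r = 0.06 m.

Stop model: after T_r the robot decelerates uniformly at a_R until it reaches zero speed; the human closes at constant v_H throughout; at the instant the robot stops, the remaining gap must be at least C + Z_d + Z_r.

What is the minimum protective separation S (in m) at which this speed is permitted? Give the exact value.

stop time T_s = (23/20)/1 = 1.1500 s
robot in T_r: 1.1500·0.0400 = 0.0460 m
braking distance = 1.1500²/(2·1.0000) = 0.6613 m
human closes 1.4000·1.1900 = 1.6660 m
margins: 0.1500+0.0200+0.0600 = 0.2300 m
S_min ≈ 0.0460+0.6613+1.6660+0.2300  ⇒  S_min = 10413/4000 m

S_min = 10413/4000 m = 2.6033 m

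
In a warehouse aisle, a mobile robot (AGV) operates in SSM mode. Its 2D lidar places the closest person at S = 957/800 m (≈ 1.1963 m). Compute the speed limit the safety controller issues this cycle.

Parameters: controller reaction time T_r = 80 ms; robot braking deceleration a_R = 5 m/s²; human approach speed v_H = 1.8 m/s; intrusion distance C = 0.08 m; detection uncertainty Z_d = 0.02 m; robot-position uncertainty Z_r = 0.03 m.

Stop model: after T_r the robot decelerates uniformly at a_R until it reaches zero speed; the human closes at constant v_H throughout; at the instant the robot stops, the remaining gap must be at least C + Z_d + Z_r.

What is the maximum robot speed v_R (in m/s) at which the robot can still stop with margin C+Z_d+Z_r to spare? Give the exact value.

at the boundary: (1/10)·v² + (11/25)·v + (-3689/4000) = 0
  disc = (11/25)² − 4·(1/10)·(-3689/4000) = 9/16 ; √disc = 3/4
  v_R = (−(11/25) + 3/4) / (2·(1/10)) = 31/20 m/s
check:
braking lasts T_s = (31/20)/5 = 0.3100 s
robot in T_r: 1.5500·0.0800 = 0.1240 m
robot under decel: 1.5500²/(2·5.0000) = 0.2402 m
human closes 1.8000·0.3900 = 0.7020 m
margins: 0.0800+0.0200+0.0300 = 0.1300 m
sum ≈ 0.1240+0.2402+0.7020+0.1300 ≈ 1.1963 m = S ✓

v_R_max = 31/20 m/s = 1.5500 m/s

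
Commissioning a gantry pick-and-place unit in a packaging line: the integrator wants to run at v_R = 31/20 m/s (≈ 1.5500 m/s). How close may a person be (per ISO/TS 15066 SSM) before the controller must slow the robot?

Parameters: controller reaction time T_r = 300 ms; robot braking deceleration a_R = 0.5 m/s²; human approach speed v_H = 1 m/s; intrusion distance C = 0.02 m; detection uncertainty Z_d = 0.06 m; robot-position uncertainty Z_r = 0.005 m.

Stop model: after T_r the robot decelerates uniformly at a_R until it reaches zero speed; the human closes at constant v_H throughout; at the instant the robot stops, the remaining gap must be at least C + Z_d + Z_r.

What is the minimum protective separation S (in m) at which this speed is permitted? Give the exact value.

T_s = v_R/a_R = (31/20)/(1/2) = 3.1000 s
robot in T_r: 1.5500·0.3000 = 0.4650 m
braking distance = 1.5500²/(2·0.5000) = 2.4025 m
person approaches 1.0000·(0.3000+3.1000) = 3.4000 m
C+Z_d+Z_r = 0.0200+0.0600+0.0050 = 0.0850 m
S_min ≈ 0.4650+2.4025+3.4000+0.0850  ⇒  S_min = 2541/400 m

S_min = 2541/400 m = 6.3525 m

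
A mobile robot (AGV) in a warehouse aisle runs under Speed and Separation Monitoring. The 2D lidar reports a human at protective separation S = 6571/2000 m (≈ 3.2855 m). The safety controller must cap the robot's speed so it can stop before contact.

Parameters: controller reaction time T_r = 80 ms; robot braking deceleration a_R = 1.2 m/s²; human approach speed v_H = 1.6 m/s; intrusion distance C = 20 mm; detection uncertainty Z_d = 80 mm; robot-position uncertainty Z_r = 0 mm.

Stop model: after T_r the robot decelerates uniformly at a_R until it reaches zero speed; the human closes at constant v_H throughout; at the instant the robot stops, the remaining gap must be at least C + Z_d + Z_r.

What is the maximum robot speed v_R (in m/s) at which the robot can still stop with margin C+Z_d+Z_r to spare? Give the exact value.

v_R_max = 3/2 m/s = 1.5000 m/s

collect terms ⇒ (5/12)·v_R² + (106/75)·v_R + (-1223/400) = 0
  disc = (106/75)² − 4·(5/12)·(-1223/400) = 638401/90000 ; √disc = 799/300
  v_R = (−(106/75) + 799/300) / (2·(5/12)) = 3/2 m/s
check:
stop time T_s = (3/2)/(6/5) = 1.2500 s
robot in T_r: 1.5000·0.0800 = 0.1200 m
robot under decel: 1.5000²/(2·1.2000) = 0.9375 m
person approaches 1.6000·(0.0800+1.2500) = 2.1280 m
margins: 0.0200+0.0800+0.0000 = 0.1000 m
sum ≈ 0.1200+0.9375+2.1280+0.1000 ≈ 3.2855 m = S ✓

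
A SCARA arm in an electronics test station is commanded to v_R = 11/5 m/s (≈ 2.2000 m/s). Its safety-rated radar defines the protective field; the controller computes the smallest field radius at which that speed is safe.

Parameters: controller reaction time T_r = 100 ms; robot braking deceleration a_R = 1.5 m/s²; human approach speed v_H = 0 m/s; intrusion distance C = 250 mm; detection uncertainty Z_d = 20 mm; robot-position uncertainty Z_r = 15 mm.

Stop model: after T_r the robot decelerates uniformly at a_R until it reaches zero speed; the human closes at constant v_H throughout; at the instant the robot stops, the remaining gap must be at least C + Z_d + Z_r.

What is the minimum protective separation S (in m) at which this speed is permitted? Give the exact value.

braking lasts T_s = (11/5)/(3/2) = 1.4667 s
robot in T_r: 2.2000·0.1000 = 0.2200 m
robot covers 2.2000·1.4667 − ½·1.5000·1.4667² = 1.6133 m while stopping
person approaches 0.0000·(0.1000+1.4667) = 0.0000 m
C+Z_d+Z_r = 0.2500+0.0200+0.0150 = 0.2850 m
S_min ≈ 0.2200+1.6133+0.0000+0.2850  ⇒  S_min = 1271/600 m

S_min = 1271/600 m = 2.1183 m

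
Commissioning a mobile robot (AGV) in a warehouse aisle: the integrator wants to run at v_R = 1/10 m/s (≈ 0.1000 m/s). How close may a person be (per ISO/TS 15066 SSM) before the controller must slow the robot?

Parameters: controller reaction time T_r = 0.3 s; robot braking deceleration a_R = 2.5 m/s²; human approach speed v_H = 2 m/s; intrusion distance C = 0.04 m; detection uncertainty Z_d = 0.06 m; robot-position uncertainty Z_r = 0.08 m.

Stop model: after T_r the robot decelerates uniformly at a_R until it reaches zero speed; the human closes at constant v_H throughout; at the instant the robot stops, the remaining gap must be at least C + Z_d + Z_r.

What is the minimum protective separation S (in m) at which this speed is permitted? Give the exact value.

stop time T_s = (1/10)/(5/2) = 0.0400 s
robot in T_r: 0.1000·0.3000 = 0.0300 m
robot covers 0.1000·0.0400 − ½·2.5000·0.0400² = 0.0020 m while stopping
person approaches 2.0000·(0.3000+0.0400) = 0.6800 m
C+Z_d+Z_r = 0.0400+0.0600+0.0800 = 0.1800 m
S_min ≈ 0.0300+0.0020+0.6800+0.1800  ⇒  S_min = 223/250 m

S_min = 223/250 m = 0.8920 m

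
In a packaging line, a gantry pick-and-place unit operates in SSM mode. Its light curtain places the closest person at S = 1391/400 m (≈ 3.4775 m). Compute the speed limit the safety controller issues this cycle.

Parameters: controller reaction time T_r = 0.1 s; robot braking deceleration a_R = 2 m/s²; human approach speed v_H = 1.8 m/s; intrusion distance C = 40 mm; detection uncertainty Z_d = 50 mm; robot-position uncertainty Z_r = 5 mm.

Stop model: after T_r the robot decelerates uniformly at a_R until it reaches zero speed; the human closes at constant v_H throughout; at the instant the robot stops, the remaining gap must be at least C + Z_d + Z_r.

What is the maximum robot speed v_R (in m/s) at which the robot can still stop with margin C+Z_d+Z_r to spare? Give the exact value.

at the boundary: (1/4)·v² + (1)·v + (-1281/400) = 0
  disc = (1)² − 4·(1/4)·(-1281/400) = 1681/400 ; √disc = 41/20
  v_R = (−(1) + 41/20) / (2·(1/4)) = 21/10 m/s
check:
T_s = v_R/a_R = (21/10)/2 = 1.0500 s
robot covers v_R·T_r = 2.1000·0.1000 = 0.2100 m before braking
robot under decel: 2.1000²/(2·2.0000) = 1.1025 m
person approaches 1.8000·(0.1000+1.0500) = 2.0700 m
C+Z_d+Z_r = 0.0400+0.0500+0.0050 = 0.0950 m
sum ≈ 0.2100+1.1025+2.0700+0.0950 ≈ 3.4775 m = S ✓

v_R_max = 21/10 m/s = 2.1000 m/s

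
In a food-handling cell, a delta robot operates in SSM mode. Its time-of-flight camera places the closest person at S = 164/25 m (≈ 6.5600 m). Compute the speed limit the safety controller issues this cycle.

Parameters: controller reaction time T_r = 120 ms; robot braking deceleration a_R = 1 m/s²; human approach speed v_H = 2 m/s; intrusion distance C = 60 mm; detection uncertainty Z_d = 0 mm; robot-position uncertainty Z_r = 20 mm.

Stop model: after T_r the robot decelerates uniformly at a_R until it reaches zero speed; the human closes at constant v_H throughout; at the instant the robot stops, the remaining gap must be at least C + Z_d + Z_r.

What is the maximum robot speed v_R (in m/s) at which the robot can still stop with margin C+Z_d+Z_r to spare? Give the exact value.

v_R_max = 2 m/s = 2.0000 m/s

collect terms ⇒ (1/2)·v_R² + (53/25)·v_R + (-156/25) = 0
  disc = (53/25)² − 4·(1/2)·(-156/25) = 10609/625 ; √disc = 103/25
  v_R = (−(53/25) + 103/25) / (2·(1/2)) = 2 m/s
check:
stop time T_s = 2/1 = 2.0000 s
reaction-phase robot travel = 2.0000·0.1200 = 0.2400 m
robot covers 2.0000·2.0000 − ½·1.0000·2.0000² = 2.0000 m while stopping
human over T_r+T_s: 2.0000·(0.1200+2.0000) = 4.2400 m
margins: 0.0600+0.0000+0.0200 = 0.0800 m
sum ≈ 0.2400+2.0000+4.2400+0.0800 ≈ 6.5600 m = S ✓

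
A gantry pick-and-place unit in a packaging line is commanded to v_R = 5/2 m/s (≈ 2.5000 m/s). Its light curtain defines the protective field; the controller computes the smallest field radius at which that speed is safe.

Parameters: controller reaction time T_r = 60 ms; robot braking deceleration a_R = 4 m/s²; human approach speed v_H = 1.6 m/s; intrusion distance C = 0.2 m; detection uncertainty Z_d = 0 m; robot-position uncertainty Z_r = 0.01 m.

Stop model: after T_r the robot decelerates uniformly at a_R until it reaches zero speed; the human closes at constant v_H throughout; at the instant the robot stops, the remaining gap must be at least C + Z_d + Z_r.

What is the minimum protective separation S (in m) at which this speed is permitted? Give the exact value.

S_min = 8949/4000 m = 2.2372 m

braking lasts T_s = (5/2)/4 = 0.6250 s
robot covers v_R·T_r = 2.5000·0.0600 = 0.1500 m before braking
braking distance = 2.5000²/(2·4.0000) = 0.7812 m
human closes 1.6000·0.6850 = 1.0960 m
C+Z_d+Z_r = 0.2000+0.0000+0.0100 = 0.2100 m
S_min ≈ 0.1500+0.7812+1.0960+0.2100  ⇒  S_min = 8949/4000 m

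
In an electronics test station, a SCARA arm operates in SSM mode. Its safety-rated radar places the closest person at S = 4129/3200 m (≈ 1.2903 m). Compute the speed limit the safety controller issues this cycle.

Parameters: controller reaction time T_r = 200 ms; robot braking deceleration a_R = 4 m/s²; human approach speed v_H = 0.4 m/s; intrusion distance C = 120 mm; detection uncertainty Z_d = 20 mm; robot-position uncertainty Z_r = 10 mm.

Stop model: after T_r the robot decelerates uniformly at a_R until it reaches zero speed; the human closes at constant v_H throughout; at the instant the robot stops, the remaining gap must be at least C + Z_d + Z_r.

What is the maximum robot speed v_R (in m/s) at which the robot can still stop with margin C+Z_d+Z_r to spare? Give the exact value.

at the boundary: (1/8)·v² + (3/10)·v + (-3393/3200) = 0
  disc = (3/10)² − 4·(1/8)·(-3393/3200) = 3969/6400 ; √disc = 63/80
  v_R = (−(3/10) + 63/80) / (2·(1/8)) = 39/20 m/s
check:
braking lasts T_s = (39/20)/4 = 0.4875 s
robot in T_r: 1.9500·0.2000 = 0.3900 m
braking distance = 1.9500²/(2·4.0000) = 0.4753 m
human closes 0.4000·0.6875 = 0.2750 m
C+Z_d+Z_r = 0.1200+0.0200+0.0100 = 0.1500 m
sum ≈ 0.3900+0.4753+0.2750+0.1500 ≈ 1.2903 m = S ✓

v_R_max = 39/20 m/s = 1.9500 m/s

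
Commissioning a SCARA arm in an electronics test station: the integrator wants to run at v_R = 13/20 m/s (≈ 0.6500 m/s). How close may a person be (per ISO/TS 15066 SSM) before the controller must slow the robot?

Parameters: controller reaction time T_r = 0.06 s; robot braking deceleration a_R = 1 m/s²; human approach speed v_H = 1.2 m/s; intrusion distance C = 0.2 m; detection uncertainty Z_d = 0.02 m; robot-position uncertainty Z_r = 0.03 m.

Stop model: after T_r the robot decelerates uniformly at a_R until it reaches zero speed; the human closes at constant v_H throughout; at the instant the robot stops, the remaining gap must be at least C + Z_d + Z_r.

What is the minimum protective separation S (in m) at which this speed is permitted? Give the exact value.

S_min = 5409/4000 m = 1.3522 m

braking lasts T_s = (13/20)/1 = 0.6500 s
robot covers v_R·T_r = 0.6500·0.0600 = 0.0390 m before braking
braking distance = 0.6500²/(2·1.0000) = 0.2112 m
person approaches 1.2000·(0.0600+0.6500) = 0.8520 m
C+Z_d+Z_r = 0.2000+0.0200+0.0300 = 0.2500 m
S_min ≈ 0.0390+0.2112+0.8520+0.2500  ⇒  S_min = 5409/4000 m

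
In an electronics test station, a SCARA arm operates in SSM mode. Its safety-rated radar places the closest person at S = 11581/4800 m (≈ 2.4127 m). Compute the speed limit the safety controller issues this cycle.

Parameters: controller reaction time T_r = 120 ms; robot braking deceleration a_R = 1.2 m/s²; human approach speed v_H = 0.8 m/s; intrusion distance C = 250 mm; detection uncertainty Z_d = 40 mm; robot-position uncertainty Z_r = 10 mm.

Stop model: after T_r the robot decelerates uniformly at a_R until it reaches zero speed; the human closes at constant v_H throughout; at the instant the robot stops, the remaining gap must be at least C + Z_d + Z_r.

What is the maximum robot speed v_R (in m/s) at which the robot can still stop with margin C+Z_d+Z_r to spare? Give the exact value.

at the boundary: (5/12)·v² + (59/75)·v + (-48401/24000) = 0
  disc = (59/75)² − 4·(5/12)·(-48401/24000) = 159201/40000 ; √disc = 399/200
  v_R = (−(59/75) + 399/200) / (2·(5/12)) = 29/20 m/s
check:
braking lasts T_s = (29/20)/(6/5) = 1.2083 s
reaction-phase robot travel = 1.4500·0.1200 = 0.1740 m
robot under decel: 1.4500²/(2·1.2000) = 0.8760 m
human closes 0.8000·1.3283 = 1.0627 m
margins: 0.2500+0.0400+0.0100 = 0.3000 m
sum ≈ 0.1740+0.8760+1.0627+0.3000 ≈ 2.4127 m = S ✓

v_R_max = 29/20 m/s = 1.4500 m/s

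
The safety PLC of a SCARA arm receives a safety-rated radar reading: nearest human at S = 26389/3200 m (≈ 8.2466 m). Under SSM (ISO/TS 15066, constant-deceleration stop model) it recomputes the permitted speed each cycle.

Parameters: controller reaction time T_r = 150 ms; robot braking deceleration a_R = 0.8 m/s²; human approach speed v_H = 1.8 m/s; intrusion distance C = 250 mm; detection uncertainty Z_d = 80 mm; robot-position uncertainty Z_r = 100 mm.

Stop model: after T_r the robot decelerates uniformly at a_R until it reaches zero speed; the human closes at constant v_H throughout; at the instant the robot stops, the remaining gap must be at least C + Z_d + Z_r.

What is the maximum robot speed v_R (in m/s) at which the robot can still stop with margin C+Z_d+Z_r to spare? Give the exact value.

collect terms ⇒ (5/8)·v_R² + (12/5)·v_R + (-24149/3200) = 0
  disc = (12/5)² − 4·(5/8)·(-24149/3200) = 157609/6400 ; √disc = 397/80
  v_R = (−(12/5) + 397/80) / (2·(5/8)) = 41/20 m/s
check:
stop time T_s = (41/20)/(4/5) = 2.5625 s
robot covers v_R·T_r = 2.0500·0.1500 = 0.3075 m before braking
braking distance = 2.0500²/(2·0.8000) = 2.6266 m
human closes 1.8000·2.7125 = 4.8825 m
C+Z_d+Z_r = 0.2500+0.0800+0.1000 = 0.4300 m
sum ≈ 0.3075+2.6266+4.8825+0.4300 ≈ 8.2466 m = S ✓

v_R_max = 41/20 m/s = 2.0500 m/s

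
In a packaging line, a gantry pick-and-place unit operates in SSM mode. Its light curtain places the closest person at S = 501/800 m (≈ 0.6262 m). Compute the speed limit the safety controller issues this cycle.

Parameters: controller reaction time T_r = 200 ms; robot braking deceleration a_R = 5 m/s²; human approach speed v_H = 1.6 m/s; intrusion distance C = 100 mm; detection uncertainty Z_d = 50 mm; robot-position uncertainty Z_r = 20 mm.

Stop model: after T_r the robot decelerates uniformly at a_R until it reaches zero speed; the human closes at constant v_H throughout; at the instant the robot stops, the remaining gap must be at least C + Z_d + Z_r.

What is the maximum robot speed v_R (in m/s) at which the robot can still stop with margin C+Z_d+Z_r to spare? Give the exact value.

v_R_max = 1/4 m/s = 0.2500 m/s

at the boundary: (1/10)·v² + (13/25)·v + (-109/800) = 0
  disc = (13/25)² − 4·(1/10)·(-109/800) = 3249/10000 ; √disc = 57/100
  v_R = (−(13/25) + 57/100) / (2·(1/10)) = 1/4 m/s
check:
braking lasts T_s = (1/4)/5 = 0.0500 s
robot covers v_R·T_r = 0.2500·0.2000 = 0.0500 m before braking
braking distance = 0.2500²/(2·5.0000) = 0.0063 m
human closes 1.6000·0.2500 = 0.4000 m
residual clearance needed = 0.1000+0.0500+0.0200 = 0.1700 m
sum ≈ 0.0500+0.0063+0.4000+0.1700 ≈ 0.6262 m = S ✓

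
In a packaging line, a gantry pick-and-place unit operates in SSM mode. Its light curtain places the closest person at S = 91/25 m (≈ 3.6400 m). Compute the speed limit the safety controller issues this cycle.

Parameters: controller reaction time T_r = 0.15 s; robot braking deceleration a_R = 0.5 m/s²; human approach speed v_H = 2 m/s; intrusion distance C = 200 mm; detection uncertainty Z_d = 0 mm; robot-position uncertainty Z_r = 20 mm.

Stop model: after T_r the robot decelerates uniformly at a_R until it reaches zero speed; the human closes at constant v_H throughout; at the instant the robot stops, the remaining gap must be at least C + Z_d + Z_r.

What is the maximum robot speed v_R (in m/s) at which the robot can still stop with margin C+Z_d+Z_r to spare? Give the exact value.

at the boundary: (1)·v² + (83/20)·v + (-78/25) = 0
  disc = (83/20)² − 4·(1)·(-78/25) = 11881/400 ; √disc = 109/20
  v_R = (−(83/20) + 109/20) / (2·(1)) = 13/20 m/s
check:
T_s = v_R/a_R = (13/20)/(1/2) = 1.3000 s
reaction-phase robot travel = 0.6500·0.1500 = 0.0975 m
robot covers 0.6500·1.3000 − ½·0.5000·1.3000² = 0.4225 m while stopping
person approaches 2.0000·(0.1500+1.3000) = 2.9000 m
residual clearance needed = 0.2000+0.0000+0.0200 = 0.2200 m
sum ≈ 0.0975+0.4225+2.9000+0.2200 ≈ 3.6400 m = S ✓

v_R_max = 13/20 m/s = 0.6500 m/s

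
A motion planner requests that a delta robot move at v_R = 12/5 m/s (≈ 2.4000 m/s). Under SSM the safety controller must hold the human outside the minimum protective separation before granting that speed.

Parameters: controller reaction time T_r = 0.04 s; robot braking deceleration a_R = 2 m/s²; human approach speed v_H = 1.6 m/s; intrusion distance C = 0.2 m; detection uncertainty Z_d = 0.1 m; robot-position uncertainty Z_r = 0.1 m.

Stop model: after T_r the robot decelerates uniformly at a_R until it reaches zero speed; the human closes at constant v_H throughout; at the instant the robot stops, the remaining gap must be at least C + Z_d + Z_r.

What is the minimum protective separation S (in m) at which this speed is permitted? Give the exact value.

S_min = 98/25 m = 3.9200 m

stop time T_s = (12/5)/2 = 1.2000 s
reaction-phase robot travel = 2.4000·0.0400 = 0.0960 m
robot covers 2.4000·1.2000 − ½·2.0000·1.2000² = 1.4400 m while stopping
person approaches 1.6000·(0.0400+1.2000) = 1.9840 m
residual clearance needed = 0.2000+0.1000+0.1000 = 0.4000 m
S_min ≈ 0.0960+1.4400+1.9840+0.4000  ⇒  S_min = 98/25 m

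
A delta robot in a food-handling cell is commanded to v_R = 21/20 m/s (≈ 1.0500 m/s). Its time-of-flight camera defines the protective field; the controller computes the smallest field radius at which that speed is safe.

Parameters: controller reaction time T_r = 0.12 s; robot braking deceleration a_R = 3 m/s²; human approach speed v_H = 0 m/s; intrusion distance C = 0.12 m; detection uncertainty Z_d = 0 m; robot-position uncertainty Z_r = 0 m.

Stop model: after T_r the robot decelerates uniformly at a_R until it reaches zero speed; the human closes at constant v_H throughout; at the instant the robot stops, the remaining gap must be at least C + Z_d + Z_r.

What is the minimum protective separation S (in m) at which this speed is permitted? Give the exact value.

S_min = 1719/4000 m = 0.4298 m

stop time T_s = (21/20)/3 = 0.3500 s
reaction-phase robot travel = 1.0500·0.1200 = 0.1260 m
robot covers 1.0500·0.3500 − ½·3.0000·0.3500² = 0.1837 m while stopping
human closes 0.0000·0.4700 = 0.0000 m
residual clearance needed = 0.1200+0.0000+0.0000 = 0.1200 m
S_min ≈ 0.1260+0.1837+0.0000+0.1200  ⇒  S_min = 1719/4000 m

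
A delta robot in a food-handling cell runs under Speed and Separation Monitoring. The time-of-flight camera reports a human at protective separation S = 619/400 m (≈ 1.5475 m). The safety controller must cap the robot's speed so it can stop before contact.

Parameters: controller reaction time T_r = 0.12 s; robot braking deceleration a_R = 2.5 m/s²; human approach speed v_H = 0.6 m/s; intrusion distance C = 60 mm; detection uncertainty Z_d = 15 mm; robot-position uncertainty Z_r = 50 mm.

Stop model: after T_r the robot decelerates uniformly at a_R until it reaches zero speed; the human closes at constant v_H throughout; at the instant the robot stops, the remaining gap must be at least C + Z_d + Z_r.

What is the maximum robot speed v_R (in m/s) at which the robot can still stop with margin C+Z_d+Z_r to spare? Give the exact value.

collect terms ⇒ (1/5)·v_R² + (9/25)·v_R + (-2701/2000) = 0
  disc = (9/25)² − 4·(1/5)·(-2701/2000) = 121/100 ; √disc = 11/10
  v_R = (−(9/25) + 11/10) / (2·(1/5)) = 37/20 m/s
check:
braking lasts T_s = (37/20)/(5/2) = 0.7400 s
robot in T_r: 1.8500·0.1200 = 0.2220 m
braking distance = 1.8500²/(2·2.5000) = 0.6845 m
human over T_r+T_s: 0.6000·(0.1200+0.7400) = 0.5160 m
residual clearance needed = 0.0600+0.0150+0.0500 = 0.1250 m
sum ≈ 0.2220+0.6845+0.5160+0.1250 ≈ 1.5475 m = S ✓

v_R_max = 37/20 m/s = 1.8500 m/s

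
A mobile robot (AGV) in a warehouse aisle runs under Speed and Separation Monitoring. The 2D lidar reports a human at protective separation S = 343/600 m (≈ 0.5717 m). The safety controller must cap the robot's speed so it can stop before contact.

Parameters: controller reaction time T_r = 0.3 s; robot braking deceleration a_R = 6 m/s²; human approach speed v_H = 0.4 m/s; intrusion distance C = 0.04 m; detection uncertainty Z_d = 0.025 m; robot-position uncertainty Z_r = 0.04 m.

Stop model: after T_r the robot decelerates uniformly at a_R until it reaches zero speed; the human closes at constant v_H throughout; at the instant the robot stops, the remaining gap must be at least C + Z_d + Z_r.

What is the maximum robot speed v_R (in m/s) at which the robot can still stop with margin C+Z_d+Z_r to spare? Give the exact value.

quadratic (1/12)·v² + (11/30)·v + (-26/75) = 0
  disc = (11/30)² − 4·(1/12)·(-26/75) = 1/4 ; √disc = 1/2
  v_R = (−(11/30) + 1/2) / (2·(1/12)) = 4/5 m/s
check:
stop time T_s = (4/5)/6 = 0.1333 s
robot in T_r: 0.8000·0.3000 = 0.2400 m
braking distance = 0.8000²/(2·6.0000) = 0.0533 m
person approaches 0.4000·(0.3000+0.1333) = 0.1733 m
margins: 0.0400+0.0250+0.0400 = 0.1050 m
sum ≈ 0.2400+0.0533+0.1733+0.1050 ≈ 0.5717 m = S ✓

v_R_max = 4/5 m/s = 0.8000 m/s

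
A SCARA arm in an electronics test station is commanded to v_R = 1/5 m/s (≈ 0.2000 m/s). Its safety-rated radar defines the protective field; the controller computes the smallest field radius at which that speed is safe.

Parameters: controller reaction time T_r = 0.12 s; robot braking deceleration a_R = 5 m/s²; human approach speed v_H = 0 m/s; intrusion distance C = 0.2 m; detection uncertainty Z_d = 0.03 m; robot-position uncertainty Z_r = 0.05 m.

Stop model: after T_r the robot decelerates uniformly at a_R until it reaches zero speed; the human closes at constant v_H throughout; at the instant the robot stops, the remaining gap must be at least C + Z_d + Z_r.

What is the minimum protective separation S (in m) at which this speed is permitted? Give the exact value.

S_min = 77/250 m = 0.3080 m

stop time T_s = (1/5)/5 = 0.0400 s
robot covers v_R·T_r = 0.2000·0.1200 = 0.0240 m before braking
robot under decel: 0.2000²/(2·5.0000) = 0.0040 m
person approaches 0.0000·(0.1200+0.0400) = 0.0000 m
residual clearance needed = 0.2000+0.0300+0.0500 = 0.2800 m
S_min ≈ 0.0240+0.0040+0.0000+0.2800  ⇒  S_min = 77/250 m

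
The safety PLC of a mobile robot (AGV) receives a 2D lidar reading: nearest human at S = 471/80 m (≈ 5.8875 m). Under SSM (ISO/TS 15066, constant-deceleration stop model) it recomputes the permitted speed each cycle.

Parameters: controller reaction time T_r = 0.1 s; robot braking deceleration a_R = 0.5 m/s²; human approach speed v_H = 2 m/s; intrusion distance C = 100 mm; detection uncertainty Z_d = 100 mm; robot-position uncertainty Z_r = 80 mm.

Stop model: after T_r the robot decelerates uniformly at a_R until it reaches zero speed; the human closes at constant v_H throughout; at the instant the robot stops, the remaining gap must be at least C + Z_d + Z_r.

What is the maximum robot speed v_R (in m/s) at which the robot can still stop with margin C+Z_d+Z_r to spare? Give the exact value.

collect terms ⇒ (1)·v_R² + (41/10)·v_R + (-2163/400) = 0
  disc = (41/10)² − 4·(1)·(-2163/400) = 961/25 ; √disc = 31/5
  v_R = (−(41/10) + 31/5) / (2·(1)) = 21/20 m/s
check:
stop time T_s = (21/20)/(1/2) = 2.1000 s
robot covers v_R·T_r = 1.0500·0.1000 = 0.1050 m before braking
robot covers 1.0500·2.1000 − ½·0.5000·2.1000² = 1.1025 m while stopping
human closes 2.0000·2.2000 = 4.4000 m
margins: 0.1000+0.1000+0.0800 = 0.2800 m
sum ≈ 0.1050+1.1025+4.4000+0.2800 ≈ 5.8875 m = S ✓

v_R_max = 21/20 m/s = 1.0500 m/s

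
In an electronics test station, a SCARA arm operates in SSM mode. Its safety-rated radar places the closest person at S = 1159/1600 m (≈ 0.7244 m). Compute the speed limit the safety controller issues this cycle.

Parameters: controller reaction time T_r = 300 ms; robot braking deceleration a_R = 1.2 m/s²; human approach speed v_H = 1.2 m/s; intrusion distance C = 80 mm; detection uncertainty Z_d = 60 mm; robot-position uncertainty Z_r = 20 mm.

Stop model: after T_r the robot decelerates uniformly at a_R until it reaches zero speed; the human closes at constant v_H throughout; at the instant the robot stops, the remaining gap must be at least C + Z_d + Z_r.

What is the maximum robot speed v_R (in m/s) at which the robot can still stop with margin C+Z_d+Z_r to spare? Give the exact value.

v_R_max = 3/20 m/s = 0.1500 m/s

at the boundary: (5/12)·v² + (13/10)·v + (-327/1600) = 0
  disc = (13/10)² − 4·(5/12)·(-327/1600) = 3249/1600 ; √disc = 57/40
  v_R = (−(13/10) + 57/40) / (2·(5/12)) = 3/20 m/s
check:
T_s = v_R/a_R = (3/20)/(6/5) = 0.1250 s
reaction-phase robot travel = 0.1500·0.3000 = 0.0450 m
robot under decel: 0.1500²/(2·1.2000) = 0.0094 m
human closes 1.2000·0.4250 = 0.5100 m
residual clearance needed = 0.0800+0.0600+0.0200 = 0.1600 m
sum ≈ 0.0450+0.0094+0.5100+0.1600 ≈ 0.7244 m = S ✓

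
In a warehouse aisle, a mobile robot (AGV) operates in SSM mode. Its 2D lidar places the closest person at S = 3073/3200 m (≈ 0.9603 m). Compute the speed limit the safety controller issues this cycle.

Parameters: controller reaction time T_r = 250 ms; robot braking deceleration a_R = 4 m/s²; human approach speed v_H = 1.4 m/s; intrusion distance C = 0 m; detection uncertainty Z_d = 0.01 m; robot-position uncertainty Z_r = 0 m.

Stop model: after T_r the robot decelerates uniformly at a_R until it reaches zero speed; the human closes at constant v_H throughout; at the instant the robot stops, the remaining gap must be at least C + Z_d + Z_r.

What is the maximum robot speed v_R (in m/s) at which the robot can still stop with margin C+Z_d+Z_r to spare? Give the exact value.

at the boundary: (1/8)·v² + (3/5)·v + (-1921/3200) = 0
  disc = (3/5)² − 4·(1/8)·(-1921/3200) = 169/256 ; √disc = 13/16
  v_R = (−(3/5) + 13/16) / (2·(1/8)) = 17/20 m/s
check:
stop time T_s = (17/20)/4 = 0.2125 s
robot in T_r: 0.8500·0.2500 = 0.2125 m
robot covers 0.8500·0.2125 − ½·4.0000·0.2125² = 0.0903 m while stopping
human over T_r+T_s: 1.4000·(0.2500+0.2125) = 0.6475 m
C+Z_d+Z_r = 0.0000+0.0100+0.0000 = 0.0100 m
sum ≈ 0.2125+0.0903+0.6475+0.0100 ≈ 0.9603 m = S ✓

v_R_max = 17/20 m/s = 0.8500 m/s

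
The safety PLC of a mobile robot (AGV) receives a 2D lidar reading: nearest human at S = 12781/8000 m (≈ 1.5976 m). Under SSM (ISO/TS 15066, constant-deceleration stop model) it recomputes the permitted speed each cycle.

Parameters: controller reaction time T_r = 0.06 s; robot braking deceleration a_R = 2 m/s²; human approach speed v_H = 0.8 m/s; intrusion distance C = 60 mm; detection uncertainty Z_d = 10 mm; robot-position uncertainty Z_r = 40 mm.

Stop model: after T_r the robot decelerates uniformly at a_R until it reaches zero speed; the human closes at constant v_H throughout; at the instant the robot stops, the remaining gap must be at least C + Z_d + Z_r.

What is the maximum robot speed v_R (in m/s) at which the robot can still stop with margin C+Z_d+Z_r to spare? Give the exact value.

at the boundary: (1/4)·v² + (23/50)·v + (-11517/8000) = 0
  disc = (23/50)² − 4·(1/4)·(-11517/8000) = 66049/40000 ; √disc = 257/200
  v_R = (−(23/50) + 257/200) / (2·(1/4)) = 33/20 m/s
check:
stop time T_s = (33/20)/2 = 0.8250 s
robot covers v_R·T_r = 1.6500·0.0600 = 0.0990 m before braking
braking distance = 1.6500²/(2·2.0000) = 0.6806 m
human closes 0.8000·0.8850 = 0.7080 m
residual clearance needed = 0.0600+0.0100+0.0400 = 0.1100 m
sum ≈ 0.0990+0.6806+0.7080+0.1100 ≈ 1.5976 m = S ✓

v_R_max = 33/20 m/s = 1.6500 m/s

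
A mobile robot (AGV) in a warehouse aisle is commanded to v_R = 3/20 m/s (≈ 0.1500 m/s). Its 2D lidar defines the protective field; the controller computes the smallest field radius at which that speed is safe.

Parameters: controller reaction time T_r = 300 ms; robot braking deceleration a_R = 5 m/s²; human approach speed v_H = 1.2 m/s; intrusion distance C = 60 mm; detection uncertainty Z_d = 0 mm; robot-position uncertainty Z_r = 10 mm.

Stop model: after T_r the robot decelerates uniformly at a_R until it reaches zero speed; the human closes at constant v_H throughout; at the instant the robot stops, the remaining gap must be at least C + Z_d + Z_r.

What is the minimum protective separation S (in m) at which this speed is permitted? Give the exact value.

braking lasts T_s = (3/20)/5 = 0.0300 s
robot covers v_R·T_r = 0.1500·0.3000 = 0.0450 m before braking
robot under decel: 0.1500²/(2·5.0000) = 0.0022 m
person approaches 1.2000·(0.3000+0.0300) = 0.3960 m
C+Z_d+Z_r = 0.0600+0.0000+0.0100 = 0.0700 m
S_min ≈ 0.0450+0.0022+0.3960+0.0700  ⇒  S_min = 2053/4000 m

S_min = 2053/4000 m = 0.5132 m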